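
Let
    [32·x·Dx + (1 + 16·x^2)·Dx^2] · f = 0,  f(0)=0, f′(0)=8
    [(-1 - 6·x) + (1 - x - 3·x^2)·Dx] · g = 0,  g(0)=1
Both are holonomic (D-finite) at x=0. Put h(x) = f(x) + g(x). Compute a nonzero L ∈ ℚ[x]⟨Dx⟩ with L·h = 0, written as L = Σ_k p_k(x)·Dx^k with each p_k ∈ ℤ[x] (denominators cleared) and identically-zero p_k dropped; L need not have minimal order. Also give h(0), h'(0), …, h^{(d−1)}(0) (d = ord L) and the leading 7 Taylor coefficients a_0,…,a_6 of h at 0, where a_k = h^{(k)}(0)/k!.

L = (128 - 512·x - 10560·x^2 - 25344·x^3 - 95904·x^4 - 41472·x^6)·Dx + (-37 - 208·x + 206·x^2 - 1476·x^3 - 24336·x^4 - 66528·x^5 - 6912·x^6 - 41472·x^7)·Dx^2 + (4 + 21·x + 198·x^2 + 90·x^3 + 1775·x^4 - 4080·x^5 - 6336·x^6 - 2304·x^7 - 6912·x^8)·Dx^3  (order 3).
h: a_k = 1, 9, 4, -107/3, 19, 2248/5, 97, …
ICs: h(0) = 1, h′(0) = 9, h′′(0) = 8.

f: a_k = 0, 8, 0, -128/3, 0, 2048/5, 0, …
g: a_k = 1, 1, 4, 7, 19, 40, 97, …
L₀ := lclm(L_f,L_g); ord L₀ ≤ 2+1.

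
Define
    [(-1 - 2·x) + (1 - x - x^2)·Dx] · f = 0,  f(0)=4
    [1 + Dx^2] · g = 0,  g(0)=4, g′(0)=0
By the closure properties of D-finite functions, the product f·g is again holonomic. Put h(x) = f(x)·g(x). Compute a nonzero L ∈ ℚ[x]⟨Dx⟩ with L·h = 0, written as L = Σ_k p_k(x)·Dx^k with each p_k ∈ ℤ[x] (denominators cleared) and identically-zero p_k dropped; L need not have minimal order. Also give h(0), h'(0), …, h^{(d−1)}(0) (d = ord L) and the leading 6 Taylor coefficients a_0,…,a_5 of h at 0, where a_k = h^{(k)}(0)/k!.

f: a_k = 4, 4, 8, 12, 20, 32, …
g: a_k = 4, 0, -2, 0, 1/6, 0, …
f·g: L₀ = L_f ⊗_s L_g, ord ≤ 1·2.
L = (1 + x + x^2) + (2 + 4·x)·Dx + (-1 + x + x^2)·Dx^2  (order 2).
h: a_k = 16, 16, 24, 40, 194/3, 314/3, …
ICs: h(0) = 16, h′(0) = 16.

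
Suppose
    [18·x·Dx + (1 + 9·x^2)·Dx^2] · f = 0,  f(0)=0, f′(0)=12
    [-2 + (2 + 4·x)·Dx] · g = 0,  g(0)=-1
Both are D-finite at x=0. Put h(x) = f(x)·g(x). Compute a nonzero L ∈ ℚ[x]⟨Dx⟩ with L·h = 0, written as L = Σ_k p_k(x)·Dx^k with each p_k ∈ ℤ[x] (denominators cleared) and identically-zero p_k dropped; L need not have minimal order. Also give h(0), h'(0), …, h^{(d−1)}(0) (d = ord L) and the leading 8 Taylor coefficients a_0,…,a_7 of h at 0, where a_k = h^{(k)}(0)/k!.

f: a_k = 0, 12, 0, -36, 0, 972/5, 0, -8748/7, …
g: a_k = -1, -1, 1/2, -1/2, 5/8, -7/8, 21/16, -33/16, …
L₀ := L_f ⊗_s L_g (sym. prod.), ord ≤ 2.
L = (3 - 18·x - 9·x^2) + (-2 + 14·x + 54·x^2 + 36·x^3)·Dx + (1 + 4·x + 13·x^2 + 36·x^3 + 36·x^4)·Dx^2  (order 2).
h: a_k = 0, -12, -12, 42, 30, -2049/10, -1869/10, 187623/140, …
ICs: h(0) = 0, h′(0) = -12.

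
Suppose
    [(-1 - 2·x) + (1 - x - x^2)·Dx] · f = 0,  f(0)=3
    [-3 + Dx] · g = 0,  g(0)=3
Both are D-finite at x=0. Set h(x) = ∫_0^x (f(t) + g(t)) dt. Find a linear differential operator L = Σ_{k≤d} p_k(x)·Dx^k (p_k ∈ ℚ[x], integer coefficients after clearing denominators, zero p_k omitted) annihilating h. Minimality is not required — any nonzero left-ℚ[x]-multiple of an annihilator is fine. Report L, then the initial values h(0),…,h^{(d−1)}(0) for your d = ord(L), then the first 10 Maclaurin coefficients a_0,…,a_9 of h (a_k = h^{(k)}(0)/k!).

L = (-3 - 9·x - 45·x^2 - 18·x^3)·Dx + (-5 + 24·x + 15·x^2 - 18·x^3 - 9·x^4)·Dx^2 + (2 - 7·x + 8·x^3 + 3·x^4)·Dx^3  (order 3).
h: a_k = 0, 6, 6, 13/2, 45/8, 201/40, 401/80, 3363/560, 36009/4480, 153049/13440, …
ICs: h(0) = 0, h′(0) = 6, h′′(0) = 12.

f: a_k = 3, 3, 6, 9, 15, 24, 39, 63, 102, 165, …
g: a_k = 3, 9, 27/2, 27/2, 81/8, 243/40, 243/80, 729/560, 2187/4480, 729/4480, …
Weyl lclm of L_f,L_g ⇒ L₀ (ord ≤ 2).
h=∫₀ˣh₀: take L = L₀·Dx.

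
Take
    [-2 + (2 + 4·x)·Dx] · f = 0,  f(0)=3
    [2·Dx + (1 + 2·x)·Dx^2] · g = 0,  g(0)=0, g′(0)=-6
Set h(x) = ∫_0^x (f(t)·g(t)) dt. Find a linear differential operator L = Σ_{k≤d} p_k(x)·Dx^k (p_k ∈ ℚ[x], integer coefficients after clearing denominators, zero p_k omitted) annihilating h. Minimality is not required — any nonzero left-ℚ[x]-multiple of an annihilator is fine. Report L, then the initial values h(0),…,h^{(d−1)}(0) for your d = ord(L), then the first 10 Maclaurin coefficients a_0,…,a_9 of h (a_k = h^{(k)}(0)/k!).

L = Dx + (1 + 4·x + 4·x^2)·Dx^3  (order 3).
h: a_k = 0, 0, -9, 0, 3/4, -6/5, 71/40, -93/35, 9129/2240, -2689/420, …
ICs: h(0) = 0, h′(0) = 0, h′′(0) = -18.

f: a_k = 3, 3, -3/2, 3/2, -15/8, 21/8, -63/16, 99/16, -1287/128, 2145/128, …
g: a_k = 0, -6, 6, -8, 12, -96/5, 32, -384/7, 96, -512/3, …
Product ⇒ symmetric product L₀, ord ≤ 2.
h=∫h₀ ⇒ L = L₀·Dx.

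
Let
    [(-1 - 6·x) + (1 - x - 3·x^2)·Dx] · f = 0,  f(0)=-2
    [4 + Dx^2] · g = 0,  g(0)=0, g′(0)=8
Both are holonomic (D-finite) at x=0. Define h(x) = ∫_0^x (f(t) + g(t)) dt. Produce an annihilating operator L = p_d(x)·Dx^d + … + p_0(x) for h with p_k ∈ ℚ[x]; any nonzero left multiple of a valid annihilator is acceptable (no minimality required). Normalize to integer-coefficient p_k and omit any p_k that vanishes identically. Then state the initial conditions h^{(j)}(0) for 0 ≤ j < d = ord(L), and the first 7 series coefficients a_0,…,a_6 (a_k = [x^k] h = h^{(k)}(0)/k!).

f: a_k = -2, -2, -8, -14, -38, -80, -194, …
g: a_k = 0, 8, 0, -16/3, 0, 16/15, 0, …
Weyl lclm of L_f,L_g ⇒ L₀ (ord ≤ 3).
h=∫h₀ ⇒ L = L₀·Dx.
L = (92 + 608·x + 512·x^2 + 1104·x^3 + 360·x^4 + 432·x^5)·Dx + (-24 + 4·x + 24·x^2 + 80·x^3 + 180·x^4 + 216·x^5 + 216·x^6)·Dx^2 + (23 + 152·x + 128·x^2 + 276·x^3 + 90·x^4 + 108·x^5)·Dx^3 + (-6 + x + 6·x^2 + 20·x^3 + 45·x^4 + 54·x^5 + 54·x^6)·Dx^4  (order 4).
h: a_k = 0, -2, 3, -8/3, -29/6, -38/5, -592/45, …
ICs: h(0) = 0, h′(0) = -2, h′′(0) = 6, h′′′(0) = -16.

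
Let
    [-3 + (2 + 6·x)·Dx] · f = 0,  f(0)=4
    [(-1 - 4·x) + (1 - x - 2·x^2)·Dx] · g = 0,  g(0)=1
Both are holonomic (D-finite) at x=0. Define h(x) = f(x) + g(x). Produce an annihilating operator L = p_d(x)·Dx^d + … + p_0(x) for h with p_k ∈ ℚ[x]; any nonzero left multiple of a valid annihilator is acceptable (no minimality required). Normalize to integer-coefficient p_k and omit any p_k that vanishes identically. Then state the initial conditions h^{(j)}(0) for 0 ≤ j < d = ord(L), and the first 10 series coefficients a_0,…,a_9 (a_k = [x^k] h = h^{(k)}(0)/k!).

L = (45 + 207·x + 306·x^2 + 360·x^3) + (-33 - 174·x - 573·x^2 - 1044·x^3 - 900·x^4)·Dx + (-2 + 30·x + 138·x^2 - 38·x^3 - 504·x^4 - 360·x^5)·Dx^2  (order 2).
h: a_k = 5, 7, -3/2, 47/4, -53/32, 3045/64, -4301/256, 115691/512, -1413837/8192, 19660289/16384, …
ICs: h(0) = 5, h′(0) = 7.

f: a_k = 4, 6, -9/2, 27/4, -405/32, 1701/64, -15309/256, 72171/512, -2814669/8192, 14073345/16384, …
g: a_k = 1, 1, 3, 5, 11, 21, 43, 85, 171, 341, …
Weyl lclm of L_f,L_g ⇒ L₀ (ord ≤ 2).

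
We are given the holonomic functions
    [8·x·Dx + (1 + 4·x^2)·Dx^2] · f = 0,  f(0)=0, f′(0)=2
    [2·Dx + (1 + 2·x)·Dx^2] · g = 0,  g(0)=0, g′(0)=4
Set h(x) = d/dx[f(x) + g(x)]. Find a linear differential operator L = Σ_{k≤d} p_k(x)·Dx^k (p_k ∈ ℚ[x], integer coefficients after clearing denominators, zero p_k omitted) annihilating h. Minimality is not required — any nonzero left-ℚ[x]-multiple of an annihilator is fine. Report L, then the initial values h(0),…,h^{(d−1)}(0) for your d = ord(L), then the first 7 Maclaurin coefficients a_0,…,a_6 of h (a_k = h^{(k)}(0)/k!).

f: a_k = 0, 2, 0, -8/3, 0, 32/5, 0, …
g: a_k = 0, 4, -4, 16/3, -8, 64/5, -64/3, …
f+g: L₀ = lclm(L_f,L_g), ord ≤ 2+2.
Derive L from L₀ (diff closure).
L = (-8 - 48·x + 96·x^2 + 64·x^3) + (-8 - 16·x + 192·x^3 + 128·x^4)·Dx + (-1 + 2·x + 8·x^2 + 16·x^3 + 48·x^4 + 32·x^5)·Dx^2  (order 2).
h: a_k = 6, -8, 8, -32, 96, -128, 128, …
ICs: h(0) = 6, h′(0) = -8.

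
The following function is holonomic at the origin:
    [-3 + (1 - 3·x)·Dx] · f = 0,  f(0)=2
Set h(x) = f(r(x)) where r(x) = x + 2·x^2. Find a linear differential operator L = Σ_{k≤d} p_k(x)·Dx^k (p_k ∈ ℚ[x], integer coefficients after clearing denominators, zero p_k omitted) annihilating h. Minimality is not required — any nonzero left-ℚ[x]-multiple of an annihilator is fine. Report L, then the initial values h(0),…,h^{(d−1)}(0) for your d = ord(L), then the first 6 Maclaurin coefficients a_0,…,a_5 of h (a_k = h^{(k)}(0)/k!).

f: a_k = 2, 6, 18, 54, 162, 486, …
L₀ from L_f via x↦r, Dx↦r'^{-1}Dx.
L = (3 + 12·x) + (-1 + 3·x + 6·x^2)·Dx  (order 1).
h: a_k = 2, 6, 30, 126, 558, 2430, …
ICs: h(0) = 2.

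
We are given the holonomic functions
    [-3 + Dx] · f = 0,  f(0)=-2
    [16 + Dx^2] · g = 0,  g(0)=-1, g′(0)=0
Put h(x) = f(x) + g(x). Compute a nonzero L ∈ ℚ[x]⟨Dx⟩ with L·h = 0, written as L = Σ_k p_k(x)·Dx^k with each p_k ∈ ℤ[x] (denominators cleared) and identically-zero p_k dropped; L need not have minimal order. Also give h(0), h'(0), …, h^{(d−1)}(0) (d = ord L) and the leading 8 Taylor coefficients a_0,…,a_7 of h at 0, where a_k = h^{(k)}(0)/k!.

f: a_k = -2, -6, -9, -9, -27/4, -81/20, -81/40, -243/280, …
g: a_k = -1, 0, 8, 0, -32/3, 0, 256/45, 0, …
f+g: L₀ = lclm(L_f,L_g), ord ≤ 1+2.
L = -48 + 16·Dx - 3·Dx^2 + Dx^3  (order 3).
h: a_k = -3, -6, -1, -9, -209/12, -81/20, 1319/360, -243/280, …
ICs: h(0) = -3, h′(0) = -6, h′′(0) = -2.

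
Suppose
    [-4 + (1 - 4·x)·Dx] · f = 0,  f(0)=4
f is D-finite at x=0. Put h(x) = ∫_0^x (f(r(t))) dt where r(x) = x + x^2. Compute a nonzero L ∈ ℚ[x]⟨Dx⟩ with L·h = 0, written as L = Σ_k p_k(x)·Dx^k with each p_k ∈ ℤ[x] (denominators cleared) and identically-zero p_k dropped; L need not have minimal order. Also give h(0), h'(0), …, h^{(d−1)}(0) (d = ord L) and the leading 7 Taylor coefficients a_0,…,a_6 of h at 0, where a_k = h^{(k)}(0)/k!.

L = (4 + 8·x)·Dx + (-1 + 4·x + 4·x^2)·Dx^2  (order 2).
h: a_k = 0, 4, 8, 80/3, 96, 1856/5, 4480/3, …
ICs: h(0) = 0, h′(0) = 4.

f: a_k = 4, 16, 64, 256, 1024, 4096, 16384, …
f∘r: x↦r, Dx↦Dx/r' in L_f ⇒ L₀.
h=∫₀ˣh₀: take L = L₀·Dx.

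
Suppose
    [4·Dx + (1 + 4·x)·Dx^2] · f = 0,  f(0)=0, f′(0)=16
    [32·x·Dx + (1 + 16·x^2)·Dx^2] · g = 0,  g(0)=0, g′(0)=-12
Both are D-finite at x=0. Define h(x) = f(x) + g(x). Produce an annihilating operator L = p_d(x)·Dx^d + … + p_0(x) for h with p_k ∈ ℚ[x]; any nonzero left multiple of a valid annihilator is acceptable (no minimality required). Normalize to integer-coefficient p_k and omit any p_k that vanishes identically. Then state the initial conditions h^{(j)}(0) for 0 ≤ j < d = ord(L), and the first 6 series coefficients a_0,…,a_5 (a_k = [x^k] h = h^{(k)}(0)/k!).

f: a_k = 0, 16, -32, 256/3, -256, 4096/5, …
g: a_k = 0, -12, 0, 64, 0, -3072/5, …
h₀=f+g: left-lcm gives L₀, ord ≤ 4.
L = (-32 - 384·x + 1536·x^2 + 2048·x^3)·Dx + (-16 - 64·x + 3072·x^3 + 4096·x^4)·Dx^2 + (-1 + 4·x + 32·x^2 + 128·x^3 + 768·x^4 + 1024·x^5)·Dx^3  (order 3).
h: a_k = 0, 4, -32, 448/3, -256, 1024/5, …
ICs: h(0) = 0, h′(0) = 4, h′′(0) = -64.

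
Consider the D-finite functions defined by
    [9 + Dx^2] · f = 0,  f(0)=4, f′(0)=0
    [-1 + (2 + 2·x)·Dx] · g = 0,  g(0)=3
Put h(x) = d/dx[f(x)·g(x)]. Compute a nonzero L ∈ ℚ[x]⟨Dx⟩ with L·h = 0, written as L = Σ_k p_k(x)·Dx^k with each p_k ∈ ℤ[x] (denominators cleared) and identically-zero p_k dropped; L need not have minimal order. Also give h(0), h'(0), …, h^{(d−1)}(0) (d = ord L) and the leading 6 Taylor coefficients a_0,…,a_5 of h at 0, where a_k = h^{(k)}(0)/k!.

L = (551 + 1968·x + 2712·x^2 + 1728·x^3 + 432·x^4) + (-44 - 140·x - 144·x^2 - 48·x^3)·Dx + (52 + 200·x + 292·x^2 + 192·x^3 + 48·x^4)·Dx^2  (order 2).
h: a_k = 6, -111, -315/4, 1497/8, 5505/64, -58941/640, …
ICs: h(0) = 6, h′(0) = -111.

f: a_k = 4, 0, -18, 0, 27/2, 0, …
g: a_k = 3, 3/2, -3/8, 3/16, -15/128, 21/256, …
f·g: L₀ = L_f ⊗_s L_g, ord ≤ 2·1.
h=h₀': d/dx-closure on L₀ ⇒ L.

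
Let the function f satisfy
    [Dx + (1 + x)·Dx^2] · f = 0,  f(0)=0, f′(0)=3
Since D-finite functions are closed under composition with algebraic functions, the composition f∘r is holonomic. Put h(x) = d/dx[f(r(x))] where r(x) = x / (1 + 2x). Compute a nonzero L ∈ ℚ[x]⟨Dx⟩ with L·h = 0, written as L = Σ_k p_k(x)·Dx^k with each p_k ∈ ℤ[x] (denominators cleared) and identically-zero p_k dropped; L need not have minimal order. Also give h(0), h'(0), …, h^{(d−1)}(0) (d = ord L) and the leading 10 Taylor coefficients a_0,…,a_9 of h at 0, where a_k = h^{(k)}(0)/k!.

L = (5 + 12·x) + (1 + 5·x + 6·x^2)·Dx  (order 1).
h: a_k = 3, -15, 57, -195, 633, -1995, 6177, -18915, 57513, -174075, …
ICs: h(0) = 3.

f: a_k = 0, 3, -3/2, 1, -3/4, 3/5, -1/2, 3/7, -3/8, 1/3, …
h₀=f(r): pull back L_f along r ⇒ L₀.
Derive L from L₀ (diff closure).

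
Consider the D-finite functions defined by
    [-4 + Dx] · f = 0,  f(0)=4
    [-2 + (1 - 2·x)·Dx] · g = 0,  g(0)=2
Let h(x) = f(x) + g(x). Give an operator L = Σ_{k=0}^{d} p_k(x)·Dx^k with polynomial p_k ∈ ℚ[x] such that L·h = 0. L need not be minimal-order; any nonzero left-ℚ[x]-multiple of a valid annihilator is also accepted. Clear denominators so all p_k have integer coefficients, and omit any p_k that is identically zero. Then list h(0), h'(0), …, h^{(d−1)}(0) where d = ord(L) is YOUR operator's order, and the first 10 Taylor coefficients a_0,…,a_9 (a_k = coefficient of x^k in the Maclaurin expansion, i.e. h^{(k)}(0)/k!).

f: a_k = 4, 16, 32, 128/3, 128/3, 512/15, 1024/45, 4096/315, 2048/315, 8192/2835, …
g: a_k = 2, 4, 8, 16, 32, 64, 128, 256, 512, 1024, …
Weyl lclm of L_f,L_g ⇒ L₀ (ord ≤ 2).
L = 32·x + (4 - 32·x + 32·x^2)·Dx + (-1 + 6·x - 8·x^2)·Dx^2  (order 2).
h: a_k = 6, 20, 40, 176/3, 224/3, 1472/15, 6784/45, 84736/315, 163328/315, 2911232/2835, …
ICs: h(0) = 6, h′(0) = 20.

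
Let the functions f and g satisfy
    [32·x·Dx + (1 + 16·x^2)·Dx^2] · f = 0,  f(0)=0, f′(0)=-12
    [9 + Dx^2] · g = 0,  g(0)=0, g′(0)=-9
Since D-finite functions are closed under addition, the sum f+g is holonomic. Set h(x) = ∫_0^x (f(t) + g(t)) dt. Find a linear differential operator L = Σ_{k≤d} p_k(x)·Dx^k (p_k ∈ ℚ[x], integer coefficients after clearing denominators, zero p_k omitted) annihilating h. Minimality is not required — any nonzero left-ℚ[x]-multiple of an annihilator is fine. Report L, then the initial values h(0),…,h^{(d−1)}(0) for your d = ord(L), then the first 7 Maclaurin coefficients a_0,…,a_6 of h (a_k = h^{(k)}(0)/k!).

f: a_k = 0, -12, 0, 64, 0, -3072/5, 0, …
g: a_k = 0, -9, 0, 27/2, 0, -243/40, 0, …
L₀ := lclm(L_f,L_g); ord L₀ ≤ 2+2.
∫: right-multiply L₀ by Dx.
L = (-52704·x + 967680·x^3 + 663552·x^5)·Dx^2 + (-207 + 13104·x^2 + 283392·x^4 + 331776·x^6)·Dx^3 + (-5856·x + 107520·x^3 + 73728·x^5)·Dx^4 + (-23 + 1456·x^2 + 31488·x^4 + 36864·x^6)·Dx^5  (order 5).
h: a_k = 0, 0, -21/2, 0, 155/8, 0, -8273/80, …
ICs: h(0) = 0, h′(0) = 0, h′′(0) = -21, h′′′(0) = 0, h′′′′(0) = 465.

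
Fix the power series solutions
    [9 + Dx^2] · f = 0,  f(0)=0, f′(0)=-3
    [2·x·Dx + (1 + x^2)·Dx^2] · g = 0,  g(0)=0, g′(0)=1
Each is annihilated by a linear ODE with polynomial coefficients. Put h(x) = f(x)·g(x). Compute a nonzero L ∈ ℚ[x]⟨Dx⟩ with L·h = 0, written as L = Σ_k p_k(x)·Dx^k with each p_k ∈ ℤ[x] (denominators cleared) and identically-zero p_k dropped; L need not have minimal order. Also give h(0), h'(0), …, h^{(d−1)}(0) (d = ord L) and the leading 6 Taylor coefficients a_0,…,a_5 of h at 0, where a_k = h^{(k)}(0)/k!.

L = (1170 + 3834·x^2 + 4779·x^4 + 2916·x^6 + 729·x^8) + (396·x + 1044·x^3 + 972·x^5 + 324·x^7)·Dx + (220 + 768·x^2 + 1026·x^4 + 648·x^6 + 162·x^8)·Dx^2 + (44·x + 116·x^3 + 108·x^5 + 36·x^7)·Dx^3 + (10 + 38·x^2 + 55·x^4 + 36·x^6 + 9·x^8)·Dx^4  (order 4).
h: a_k = 0, 0, -3, 0, 11/2, 0, …
ICs: h(0) = 0, h′(0) = 0, h′′(0) = -6, h′′′(0) = 0.

f: a_k = 0, -3, 0, 9/2, 0, -81/40, …
g: a_k = 0, 1, 0, -1/3, 0, 1/5, …
Sym-product of L_f,L_g gives L₀ (≤ ord 4).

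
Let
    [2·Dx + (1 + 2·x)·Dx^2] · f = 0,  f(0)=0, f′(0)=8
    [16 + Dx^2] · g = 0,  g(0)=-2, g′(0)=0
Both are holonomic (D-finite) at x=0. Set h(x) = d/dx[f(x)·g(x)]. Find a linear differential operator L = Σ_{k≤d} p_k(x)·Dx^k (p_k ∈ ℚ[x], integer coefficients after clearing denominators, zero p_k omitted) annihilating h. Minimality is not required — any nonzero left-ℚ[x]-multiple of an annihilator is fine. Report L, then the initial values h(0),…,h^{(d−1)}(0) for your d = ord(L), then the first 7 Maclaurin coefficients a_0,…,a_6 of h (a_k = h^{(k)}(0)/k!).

f: a_k = 0, 8, -8, 32/3, -16, 128/5, -128/3, …
g: a_k = -2, 0, 16, 0, -64/3, 0, 512/45, …
Product ⇒ symmetric product L₀, ord ≤ 4.
Derive L from L₀ (diff closure).
L = (-896 + 28672·x + 282624·x^2 + 1032192·x^3 + 1826816·x^4 + 1572864·x^5 + 524288·x^6) + (576 + 12416·x + 66560·x^2 + 153600·x^3 + 163840·x^4 + 65536·x^5)·Dx + (280 + 6592·x + 44480·x^2 + 141312·x^3 + 234496·x^4 + 196608·x^5 + 65536·x^6)·Dx^2 + (36 + 776·x + 4160·x^2 + 9600·x^3 + 10240·x^4 + 4096·x^5)·Dx^3 + (21 + 300·x + 1676·x^2 + 4800·x^3 + 7520·x^4 + 6144·x^5 + 2048·x^6)·Dx^4  (order 4).
h: a_k = -16, 32, 320, -384, -256, 0, 13312/15, …
ICs: h(0) = -16, h′(0) = 32, h′′(0) = 640, h′′′(0) = -2304.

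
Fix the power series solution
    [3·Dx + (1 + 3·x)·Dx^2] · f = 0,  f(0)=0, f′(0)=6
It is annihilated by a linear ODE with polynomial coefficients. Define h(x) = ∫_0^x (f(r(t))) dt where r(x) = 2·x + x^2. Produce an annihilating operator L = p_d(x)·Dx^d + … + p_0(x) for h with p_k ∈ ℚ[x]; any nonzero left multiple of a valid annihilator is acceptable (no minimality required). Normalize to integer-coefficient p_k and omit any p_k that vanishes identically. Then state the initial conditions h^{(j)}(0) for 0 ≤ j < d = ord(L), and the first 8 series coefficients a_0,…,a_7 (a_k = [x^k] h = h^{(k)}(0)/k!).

L = (5 + 6·x + 3·x^2)·Dx^2 + (1 + 7·x + 9·x^2 + 3·x^3)·Dx^3  (order 3).
h: a_k = 0, 0, 6, -10, 27, -441/5, 1602/5, -8730/7, …
ICs: h(0) = 0, h′(0) = 0, h′′(0) = 12.

f: a_k = 0, 6, -9, 18, -81/2, 486/5, -243, 4374/7, …
Change of var in L_f (x↦r) gives L₀.
Integrate: L := L₀·Dx.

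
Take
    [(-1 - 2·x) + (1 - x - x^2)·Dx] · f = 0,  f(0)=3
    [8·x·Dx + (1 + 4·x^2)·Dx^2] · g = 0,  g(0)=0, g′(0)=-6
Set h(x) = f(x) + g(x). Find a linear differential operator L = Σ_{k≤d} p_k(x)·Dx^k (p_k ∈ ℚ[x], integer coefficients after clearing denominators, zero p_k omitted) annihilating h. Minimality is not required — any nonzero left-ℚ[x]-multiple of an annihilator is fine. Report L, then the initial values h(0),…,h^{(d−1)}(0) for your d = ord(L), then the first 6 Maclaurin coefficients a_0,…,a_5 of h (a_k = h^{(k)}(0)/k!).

f: a_k = 3, 3, 6, 9, 15, 24, …
g: a_k = 0, -6, 0, 8, 0, -96/5, …
f+g: L₀ = lclm(L_f,L_g), ord ≤ 1+2.
L = (-16 + 64·x + 400·x^2 + 576·x^3 + 696·x^4 + 96·x^6)·Dx + (13 + 24·x + 22·x^2 + 204·x^3 + 548·x^4 + 488·x^5 + 48·x^6 + 96·x^7)·Dx^2 + (-2 - 5·x - 14·x^2 + 2·x^3 - 13·x^4 + 92·x^5 + 48·x^6 + 16·x^7 + 16·x^8)·Dx^3  (order 3).
h: a_k = 3, -3, 6, 17, 15, 24/5, …
ICs: h(0) = 3, h′(0) = -3, h′′(0) = 12.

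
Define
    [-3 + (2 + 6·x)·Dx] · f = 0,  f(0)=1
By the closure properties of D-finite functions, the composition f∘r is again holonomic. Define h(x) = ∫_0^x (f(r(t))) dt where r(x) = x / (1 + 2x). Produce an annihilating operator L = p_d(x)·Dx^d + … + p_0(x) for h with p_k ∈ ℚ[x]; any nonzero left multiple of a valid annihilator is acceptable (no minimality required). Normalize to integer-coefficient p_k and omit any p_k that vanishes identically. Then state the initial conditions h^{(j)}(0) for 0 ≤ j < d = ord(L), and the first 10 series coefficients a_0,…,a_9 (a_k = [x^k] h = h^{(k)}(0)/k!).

L = -3·Dx + (2 + 14·x + 20·x^2)·Dx^2  (order 2).
h: a_k = 0, 1, 3/4, -11/8, 195/64, -993/128, 11303/512, -492501/7168, 3761283/16384, -79707215/98304, …
ICs: h(0) = 0, h′(0) = 1.

f: a_k = 1, 3/2, -9/8, 27/16, -405/128, 1701/256, -15309/1024, 72171/2048, -2814669/32768, 14073345/65536, …
Change of var in L_f (x↦r) gives L₀.
Integrate: L := L₀·Dx.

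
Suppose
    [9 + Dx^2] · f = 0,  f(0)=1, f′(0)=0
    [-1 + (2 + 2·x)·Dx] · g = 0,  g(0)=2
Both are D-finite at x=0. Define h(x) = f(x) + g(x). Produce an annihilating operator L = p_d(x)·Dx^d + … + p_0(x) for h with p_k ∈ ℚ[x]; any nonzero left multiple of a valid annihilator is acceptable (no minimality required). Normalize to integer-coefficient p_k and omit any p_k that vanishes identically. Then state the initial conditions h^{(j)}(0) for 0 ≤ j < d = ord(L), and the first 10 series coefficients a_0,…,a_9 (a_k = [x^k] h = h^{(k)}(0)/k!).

L = (-351 - 648·x - 324·x^2) + (630 + 1926·x + 1944·x^2 + 648·x^3)·Dx + (-39 - 72·x - 36·x^2)·Dx^2 + (70 + 214·x + 216·x^2 + 72·x^3)·Dx^3  (order 3).
h: a_k = 3, 1, -19/4, 1/8, 211/64, 7/128, -2697/2560, 33/1024, 78297/573440, 715/32768, …
ICs: h(0) = 3, h′(0) = 1, h′′(0) = -19/2.

f: a_k = 1, 0, -9/2, 0, 27/8, 0, -81/80, 0, 729/4480, 0, …
g: a_k = 2, 1, -1/4, 1/8, -5/64, 7/128, -21/512, 33/1024, -429/16384, 715/32768, …
f+g: L₀ = lclm(L_f,L_g), ord ≤ 2+1.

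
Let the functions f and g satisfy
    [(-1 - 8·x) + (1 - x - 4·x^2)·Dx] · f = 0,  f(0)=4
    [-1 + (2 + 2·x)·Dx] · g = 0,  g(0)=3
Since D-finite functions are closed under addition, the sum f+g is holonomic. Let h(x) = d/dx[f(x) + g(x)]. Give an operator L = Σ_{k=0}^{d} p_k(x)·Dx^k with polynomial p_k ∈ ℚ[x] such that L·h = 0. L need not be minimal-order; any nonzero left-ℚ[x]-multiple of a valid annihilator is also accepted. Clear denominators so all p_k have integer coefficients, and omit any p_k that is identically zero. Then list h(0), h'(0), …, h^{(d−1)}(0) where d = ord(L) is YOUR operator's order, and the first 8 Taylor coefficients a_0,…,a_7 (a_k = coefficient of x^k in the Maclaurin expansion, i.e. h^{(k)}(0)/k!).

L = (-138 - 1110·x - 2208·x^2 - 3648·x^3 - 1920·x^4) + (-213 - 2334·x - 6429·x^2 - 12816·x^3 - 14352·x^4 - 5760·x^5)·Dx + (42 + 150·x + 246·x^2 - 598·x^3 - 2880·x^4 - 3424·x^5 - 1280·x^6)·Dx^2  (order 2).
h: a_k = 11/2, 157/4, 1737/16, 14833/32, 332905/256, 2223939/512, 25289397/2048, 152697593/4096, …
ICs: h(0) = 11/2, h′(0) = 157/4.

f: a_k = 4, 4, 20, 36, 116, 260, 724, 1764, …
g: a_k = 3, 3/2, -3/8, 3/16, -15/128, 21/256, -63/1024, 99/2048, …
Weyl lclm of L_f,L_g ⇒ L₀ (ord ≤ 2).
Differentiate: ansatz ord ≤ ord L₀ ⇒ L.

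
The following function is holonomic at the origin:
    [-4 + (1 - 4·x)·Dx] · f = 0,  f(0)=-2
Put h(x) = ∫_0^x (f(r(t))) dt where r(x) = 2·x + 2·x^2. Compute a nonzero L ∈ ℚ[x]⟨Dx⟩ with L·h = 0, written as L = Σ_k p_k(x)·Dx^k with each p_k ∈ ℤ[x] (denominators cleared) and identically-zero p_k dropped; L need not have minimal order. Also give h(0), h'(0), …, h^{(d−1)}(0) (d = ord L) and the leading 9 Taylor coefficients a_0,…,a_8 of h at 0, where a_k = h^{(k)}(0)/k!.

f: a_k = -2, -8, -32, -128, -512, -2048, -8192, -32768, -131072, …
Substitute x→r, Dx→(1/r')Dx; clear ⇒ L₀.
∫: right-multiply L₀ by Dx.
L = (8 + 16·x)·Dx + (-1 + 8·x + 8·x^2)·Dx^2  (order 2).
h: a_k = 0, -2, -8, -48, -320, -11392/5, -16896, -902144/7, -1003520, …
ICs: h(0) = 0, h′(0) = -2.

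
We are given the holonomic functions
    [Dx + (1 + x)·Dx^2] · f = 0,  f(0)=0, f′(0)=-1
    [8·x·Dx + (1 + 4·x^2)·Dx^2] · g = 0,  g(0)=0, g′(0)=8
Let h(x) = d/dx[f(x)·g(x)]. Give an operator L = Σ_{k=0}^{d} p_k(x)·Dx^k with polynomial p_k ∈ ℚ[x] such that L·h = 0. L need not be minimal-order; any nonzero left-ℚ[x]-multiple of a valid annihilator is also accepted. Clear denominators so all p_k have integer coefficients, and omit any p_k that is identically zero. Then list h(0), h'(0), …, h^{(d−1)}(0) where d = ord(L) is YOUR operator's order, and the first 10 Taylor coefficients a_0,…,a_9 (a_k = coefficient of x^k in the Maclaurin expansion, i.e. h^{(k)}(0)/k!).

L = (288 + 560·x + 3584·x^2 + 8640·x^3 + 7680·x^4 + 3328·x^5 + 1024·x^7) + (258 + 1840·x + 6992·x^2 + 19264·x^3 + 29440·x^4 + 23808·x^5 + 8960·x^6 + 3072·x^7 + 3584·x^8)·Dx + (36 + 628·x + 2496·x^2 + 6192·x^3 + 12288·x^4 + 15936·x^5 + 12288·x^6 + 5376·x^7 + 3072·x^8 + 2048·x^9)·Dx^2 + (17 + 66·x + 241·x^2 + 608·x^3 + 1152·x^4 + 1728·x^5 + 2016·x^6 + 1536·x^7 + 768·x^8 + 512·x^9 + 256·x^10)·Dx^3  (order 3).
h: a_k = 0, -16, 12, 32, -50/3, -2128/15, 1204/15, 2624/5, -9749/35, -654128/315, …
ICs: h(0) = 0, h′(0) = -16, h′′(0) = 24.

f: a_k = 0, -1, 1/2, -1/3, 1/4, -1/5, 1/6, -1/7, 1/8, -1/9, …
g: a_k = 0, 8, 0, -32/3, 0, 128/5, 0, -512/7, 0, 2048/9, …
Product ⇒ symmetric product L₀, ord ≤ 4.
Derive L from L₀ (diff closure).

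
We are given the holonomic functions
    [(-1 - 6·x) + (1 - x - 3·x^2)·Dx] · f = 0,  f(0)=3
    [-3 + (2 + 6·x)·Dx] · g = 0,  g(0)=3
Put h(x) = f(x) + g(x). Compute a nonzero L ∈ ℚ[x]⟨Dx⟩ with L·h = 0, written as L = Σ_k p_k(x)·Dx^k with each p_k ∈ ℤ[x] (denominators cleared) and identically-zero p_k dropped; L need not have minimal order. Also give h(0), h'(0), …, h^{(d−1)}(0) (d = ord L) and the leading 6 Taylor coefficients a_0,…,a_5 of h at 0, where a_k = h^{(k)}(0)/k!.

f: a_k = 3, 3, 12, 21, 57, 120, …
g: a_k = 3, 9/2, -27/8, 81/16, -1215/128, 5103/256, …
h₀=f+g: left-lcm gives L₀, ord ≤ 2.
L = (-57 - 297·x - 567·x^2 - 810·x^3) + (41 + 246·x + 891·x^2 + 1998·x^3 + 2025·x^4)·Dx + (2 - 38·x - 186·x^2 + 54·x^3 + 918·x^4 + 810·x^5)·Dx^2  (order 2).
h: a_k = 6, 15/2, 69/8, 417/16, 6081/128, 35823/256, …
ICs: h(0) = 6, h′(0) = 15/2.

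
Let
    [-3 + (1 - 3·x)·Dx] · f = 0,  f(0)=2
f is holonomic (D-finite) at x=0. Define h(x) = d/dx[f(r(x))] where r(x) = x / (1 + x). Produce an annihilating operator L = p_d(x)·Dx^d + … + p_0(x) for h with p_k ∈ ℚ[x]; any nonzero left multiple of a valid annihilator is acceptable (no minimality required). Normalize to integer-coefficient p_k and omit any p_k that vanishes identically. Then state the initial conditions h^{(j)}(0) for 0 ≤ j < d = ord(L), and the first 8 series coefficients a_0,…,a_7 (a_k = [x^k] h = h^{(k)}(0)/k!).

f: a_k = 2, 6, 18, 54, 162, 486, 1458, 4374, …
h₀=f(r): pull back L_f along r ⇒ L₀.
Differentiate: ansatz ord ≤ ord L₀ ⇒ L.
L = 4 + (-1 + 2·x)·Dx  (order 1).
h: a_k = 6, 24, 72, 192, 480, 1152, 2688, 6144, …
ICs: h(0) = 6.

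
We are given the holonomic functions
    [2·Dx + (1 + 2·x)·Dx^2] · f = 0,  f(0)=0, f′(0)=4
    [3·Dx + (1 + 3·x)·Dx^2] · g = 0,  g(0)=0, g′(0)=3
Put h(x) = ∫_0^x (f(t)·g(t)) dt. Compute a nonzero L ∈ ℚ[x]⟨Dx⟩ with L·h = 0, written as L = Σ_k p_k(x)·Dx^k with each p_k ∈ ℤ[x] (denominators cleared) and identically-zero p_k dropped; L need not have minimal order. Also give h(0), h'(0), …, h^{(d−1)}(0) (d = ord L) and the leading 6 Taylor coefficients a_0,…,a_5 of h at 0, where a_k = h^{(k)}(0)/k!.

f: a_k = 0, 4, -4, 16/3, -8, 64/5, …
g: a_k = 0, 3, -9/2, 9, -81/4, 243/5, …
f·g: L₀ = L_f ⊗_s L_g, ord ≤ 2·2.
Integrate: L := L₀·Dx.
L = (156 + 720·x + 864·x^2)·Dx^2 + (310 + 2244·x + 5400·x^2 + 4320·x^3)·Dx^3 + (88 + 860·x + 3132·x^2 + 5040·x^3 + 3024·x^4)·Dx^4 + (5 + 62·x + 305·x^2 + 744·x^3 + 900·x^4 + 432·x^5)·Dx^5  (order 5).
h: a_k = 0, 0, 0, 4, -15/2, 14, …
ICs: h(0) = 0, h′(0) = 0, h′′(0) = 0, h′′′(0) = 24, h′′′′(0) = -180.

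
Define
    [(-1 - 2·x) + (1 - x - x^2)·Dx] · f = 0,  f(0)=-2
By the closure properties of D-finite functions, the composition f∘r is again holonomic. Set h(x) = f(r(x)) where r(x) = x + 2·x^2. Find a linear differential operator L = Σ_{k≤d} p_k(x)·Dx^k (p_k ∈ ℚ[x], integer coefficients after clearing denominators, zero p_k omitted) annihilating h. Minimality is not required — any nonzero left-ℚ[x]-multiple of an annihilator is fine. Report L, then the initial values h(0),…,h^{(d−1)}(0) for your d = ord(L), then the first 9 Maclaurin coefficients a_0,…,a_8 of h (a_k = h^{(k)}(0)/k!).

L = (1 + 6·x + 12·x^2 + 16·x^3) + (-1 + x + 3·x^2 + 4·x^3 + 4·x^4)·Dx  (order 1).
h: a_k = -2, -2, -8, -22, -62, -168, -474, -1314, -3656, …
ICs: h(0) = -2.

f: a_k = -2, -2, -4, -6, -10, -16, -26, -42, -68, …
Change of var in L_f (x↦r) gives L₀.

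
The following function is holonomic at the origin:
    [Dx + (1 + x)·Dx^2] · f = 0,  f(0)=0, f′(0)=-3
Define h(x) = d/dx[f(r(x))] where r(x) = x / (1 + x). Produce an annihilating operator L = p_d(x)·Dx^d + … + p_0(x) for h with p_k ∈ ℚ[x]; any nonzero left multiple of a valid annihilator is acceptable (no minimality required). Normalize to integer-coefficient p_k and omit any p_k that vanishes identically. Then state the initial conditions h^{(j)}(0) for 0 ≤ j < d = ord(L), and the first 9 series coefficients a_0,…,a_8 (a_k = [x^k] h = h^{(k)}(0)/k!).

f: a_k = 0, -3, 3/2, -1, 3/4, -3/5, 1/2, -3/7, 3/8, …
h₀=f(r): pull back L_f along r ⇒ L₀.
Derive L from L₀ (diff closure).
L = (3 + 4·x) + (1 + 3·x + 2·x^2)·Dx  (order 1).
h: a_k = -3, 9, -21, 45, -93, 189, -381, 765, -1533, …
ICs: h(0) = -3.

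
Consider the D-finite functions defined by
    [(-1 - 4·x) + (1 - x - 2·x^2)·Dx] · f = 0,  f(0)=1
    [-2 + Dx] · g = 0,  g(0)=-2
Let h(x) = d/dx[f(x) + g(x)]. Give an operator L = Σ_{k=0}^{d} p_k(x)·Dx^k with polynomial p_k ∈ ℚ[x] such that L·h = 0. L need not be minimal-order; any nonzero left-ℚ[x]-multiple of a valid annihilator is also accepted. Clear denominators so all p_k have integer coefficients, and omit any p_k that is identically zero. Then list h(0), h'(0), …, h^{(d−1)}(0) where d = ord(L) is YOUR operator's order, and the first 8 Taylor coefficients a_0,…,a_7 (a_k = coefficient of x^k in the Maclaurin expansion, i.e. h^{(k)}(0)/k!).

f: a_k = 1, 1, 3, 5, 11, 21, 43, 85, …
g: a_k = -2, -4, -4, -8/3, -4/3, -8/15, -8/45, -16/315, …
Weyl lclm of L_f,L_g ⇒ L₀ (ord ≤ 2).
h=h₀': d/dx-closure on L₀ ⇒ L.
L = (18 + 132·x + 144·x^2 + 288·x^3 + 96·x^4) + (-13 - 68·x - 94·x^2 - 112·x^3 + 40·x^4 + 32·x^5)·Dx + (2 + x + 11·x^2 - 16·x^3 - 44·x^4 - 16·x^5)·Dx^2  (order 2).
h: a_k = -3, -2, 7, 116/3, 307/3, 3854/15, 26759/45, 430888/315, …
ICs: h(0) = -3, h′(0) = -2.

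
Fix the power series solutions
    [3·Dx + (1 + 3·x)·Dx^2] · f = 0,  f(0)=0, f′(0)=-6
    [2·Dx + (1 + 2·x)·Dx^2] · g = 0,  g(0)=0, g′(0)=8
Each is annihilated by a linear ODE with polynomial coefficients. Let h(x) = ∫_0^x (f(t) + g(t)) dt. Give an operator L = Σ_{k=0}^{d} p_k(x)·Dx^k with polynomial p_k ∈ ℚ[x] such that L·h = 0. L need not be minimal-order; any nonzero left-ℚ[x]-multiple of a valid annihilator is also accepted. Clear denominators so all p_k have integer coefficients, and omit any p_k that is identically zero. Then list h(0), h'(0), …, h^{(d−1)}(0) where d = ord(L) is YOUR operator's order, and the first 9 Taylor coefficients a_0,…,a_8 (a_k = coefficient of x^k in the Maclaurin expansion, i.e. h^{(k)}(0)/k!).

f: a_k = 0, -6, 9, -18, 81/2, -486/5, 243, -4374/7, 6561/4, …
g: a_k = 0, 8, -8, 32/3, -16, 128/5, -128/3, 512/7, -128, …
Sum ⇒ L₀ = lclm(L_f,L_g) in ℚ(x)⟨Dx⟩.
h=∫₀ˣh₀: take L = L₀·Dx.
L = 12·Dx^2 + (10 + 24·x)·Dx^3 + (1 + 5·x + 6·x^2)·Dx^4  (order 4).
h: a_k = 0, 0, 1, 1/3, -11/6, 49/10, -179/15, 601/21, -1931/28, …
ICs: h(0) = 0, h′(0) = 0, h′′(0) = 2, h′′′(0) = 2.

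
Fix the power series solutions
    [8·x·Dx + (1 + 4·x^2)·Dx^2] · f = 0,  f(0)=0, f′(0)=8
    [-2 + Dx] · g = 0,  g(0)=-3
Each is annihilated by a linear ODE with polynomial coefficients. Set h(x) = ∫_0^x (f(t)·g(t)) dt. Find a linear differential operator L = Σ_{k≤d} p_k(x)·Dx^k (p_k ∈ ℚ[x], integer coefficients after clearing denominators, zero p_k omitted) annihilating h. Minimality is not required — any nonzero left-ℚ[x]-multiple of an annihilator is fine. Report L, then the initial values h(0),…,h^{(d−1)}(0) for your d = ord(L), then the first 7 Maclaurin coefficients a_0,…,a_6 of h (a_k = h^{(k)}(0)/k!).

L = (4 - 16·x + 16·x^2)·Dx + (-4 + 8·x - 16·x^2)·Dx^2 + (1 + 4·x^2)·Dx^3  (order 3).
h: a_k = 0, 0, -12, -16, -4, 32/5, -24/5, …
ICs: h(0) = 0, h′(0) = 0, h′′(0) = -24.

f: a_k = 0, 8, 0, -32/3, 0, 128/5, 0, …
g: a_k = -3, -6, -6, -4, -2, -4/5, -4/15, …
Sym-product of L_f,L_g gives L₀ (≤ ord 2).
h=∫₀ˣh₀: take L = L₀·Dx.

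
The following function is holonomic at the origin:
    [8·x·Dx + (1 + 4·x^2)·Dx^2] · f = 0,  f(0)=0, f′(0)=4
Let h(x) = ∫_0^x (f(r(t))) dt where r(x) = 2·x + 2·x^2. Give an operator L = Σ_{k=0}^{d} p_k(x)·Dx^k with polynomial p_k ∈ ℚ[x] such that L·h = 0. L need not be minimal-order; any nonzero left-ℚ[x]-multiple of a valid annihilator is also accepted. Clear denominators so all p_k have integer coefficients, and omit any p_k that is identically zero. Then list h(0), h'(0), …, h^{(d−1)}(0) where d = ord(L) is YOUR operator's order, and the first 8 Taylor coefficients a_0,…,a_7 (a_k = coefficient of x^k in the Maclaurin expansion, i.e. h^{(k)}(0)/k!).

L = (-2 + 32·x + 128·x^2 + 192·x^3 + 96·x^4)·Dx^2 + (1 + 2·x + 16·x^2 + 64·x^3 + 80·x^4 + 32·x^5)·Dx^3  (order 3).
h: a_k = 0, 0, 4, 8/3, -32/3, -128/5, 704/15, 6016/21, …
ICs: h(0) = 0, h′(0) = 0, h′′(0) = 8.

f: a_k = 0, 4, 0, -16/3, 0, 64/5, 0, -256/7, …
L₀ from L_f via x↦r, Dx↦r'^{-1}Dx.
∫: right-multiply L₀ by Dx.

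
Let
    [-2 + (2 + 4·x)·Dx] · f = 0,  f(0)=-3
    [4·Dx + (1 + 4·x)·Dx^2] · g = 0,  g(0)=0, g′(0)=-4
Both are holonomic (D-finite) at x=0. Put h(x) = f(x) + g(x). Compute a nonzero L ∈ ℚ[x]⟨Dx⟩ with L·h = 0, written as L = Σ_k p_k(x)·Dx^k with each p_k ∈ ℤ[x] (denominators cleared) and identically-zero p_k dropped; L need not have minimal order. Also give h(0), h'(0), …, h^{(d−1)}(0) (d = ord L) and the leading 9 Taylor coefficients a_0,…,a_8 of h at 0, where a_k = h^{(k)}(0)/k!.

L = (20 + 16·x)·Dx + (29 + 104·x + 80·x^2)·Dx^2 + (3 + 22·x + 48·x^2 + 32·x^3)·Dx^3  (order 3).
h: a_k = -3, -7, 19/2, -137/6, 527/8, -8297/40, 32957/48, -262837/112, 1049863/128, …
ICs: h(0) = -3, h′(0) = -7, h′′(0) = 19.

f: a_k = -3, -3, 3/2, -3/2, 15/8, -21/8, 63/16, -99/16, 1287/128, …
g: a_k = 0, -4, 8, -64/3, 64, -1024/5, 2048/3, -16384/7, 8192, …
L₀ := lclm(L_f,L_g); ord L₀ ≤ 1+2.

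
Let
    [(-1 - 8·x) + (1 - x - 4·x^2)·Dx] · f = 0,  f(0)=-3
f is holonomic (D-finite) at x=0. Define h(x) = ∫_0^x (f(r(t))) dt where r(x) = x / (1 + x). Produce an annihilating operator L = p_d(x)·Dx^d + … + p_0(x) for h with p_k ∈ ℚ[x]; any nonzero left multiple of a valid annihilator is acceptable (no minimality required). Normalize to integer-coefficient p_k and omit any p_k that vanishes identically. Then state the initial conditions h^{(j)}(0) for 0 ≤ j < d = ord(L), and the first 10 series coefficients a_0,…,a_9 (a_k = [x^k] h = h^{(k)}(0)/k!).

f: a_k = -3, -3, -15, -27, -87, -195, -543, -1323, -3495, -8787, …
Change of var in L_f (x↦r) gives L₀.
h=∫h₀ ⇒ L = L₀·Dx.
L = (1 + 9·x)·Dx + (-1 - 2·x + 3·x^2 + 4·x^3)·Dx^2  (order 2).
h: a_k = 0, -3, -3/2, -4, 0, -48/5, 8, -240/7, 54, -464/3, …
ICs: h(0) = 0, h′(0) = -3.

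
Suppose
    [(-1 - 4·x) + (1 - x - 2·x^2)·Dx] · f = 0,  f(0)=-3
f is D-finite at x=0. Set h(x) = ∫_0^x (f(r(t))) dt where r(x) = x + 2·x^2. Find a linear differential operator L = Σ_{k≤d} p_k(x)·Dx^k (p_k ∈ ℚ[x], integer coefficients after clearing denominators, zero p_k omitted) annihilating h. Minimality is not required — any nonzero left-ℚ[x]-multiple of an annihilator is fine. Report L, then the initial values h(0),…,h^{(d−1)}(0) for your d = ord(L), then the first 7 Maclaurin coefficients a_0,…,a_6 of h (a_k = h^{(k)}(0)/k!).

L = (1 + 8·x + 24·x^2 + 32·x^3)·Dx + (-1 + x + 4·x^2 + 8·x^3 + 8·x^4)·Dx^2  (order 2).
h: a_k = 0, -3, -3/2, -5, -51/4, -159/5, -169/2, …
ICs: h(0) = 0, h′(0) = -3.

f: a_k = -3, -3, -9, -15, -33, -63, -129, …
f∘r: x↦r, Dx↦Dx/r' in L_f ⇒ L₀.
∫: right-multiply L₀ by Dx.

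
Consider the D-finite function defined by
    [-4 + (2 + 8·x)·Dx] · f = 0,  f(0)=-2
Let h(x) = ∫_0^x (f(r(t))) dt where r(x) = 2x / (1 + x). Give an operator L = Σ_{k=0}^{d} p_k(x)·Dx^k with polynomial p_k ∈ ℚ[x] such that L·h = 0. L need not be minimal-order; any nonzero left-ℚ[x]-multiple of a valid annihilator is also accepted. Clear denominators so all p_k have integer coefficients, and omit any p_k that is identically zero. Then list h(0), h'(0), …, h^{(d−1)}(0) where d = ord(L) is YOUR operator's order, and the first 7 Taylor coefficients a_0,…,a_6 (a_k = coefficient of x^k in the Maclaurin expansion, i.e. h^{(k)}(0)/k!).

L = -4·Dx + (1 + 10·x + 9·x^2)·Dx^2  (order 2).
h: a_k = 0, -2, -4, 8, -26, 568/5, -588, …
ICs: h(0) = 0, h′(0) = -2.

f: a_k = -2, -4, 4, -8, 20, -56, 168, …
L₀ from L_f via x↦r, Dx↦r'^{-1}Dx.
h=∫h₀ ⇒ L = L₀·Dx.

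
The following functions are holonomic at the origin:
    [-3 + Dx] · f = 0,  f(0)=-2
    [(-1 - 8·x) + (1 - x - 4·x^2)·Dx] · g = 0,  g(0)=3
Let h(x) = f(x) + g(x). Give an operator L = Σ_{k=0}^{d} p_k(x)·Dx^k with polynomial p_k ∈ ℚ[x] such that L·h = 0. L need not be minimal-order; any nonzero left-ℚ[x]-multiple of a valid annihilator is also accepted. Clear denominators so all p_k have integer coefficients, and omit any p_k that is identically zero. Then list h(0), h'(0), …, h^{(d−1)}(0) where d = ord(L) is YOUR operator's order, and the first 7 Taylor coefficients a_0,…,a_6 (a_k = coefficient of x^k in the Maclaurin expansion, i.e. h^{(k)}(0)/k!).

f: a_k = -2, -6, -9, -9, -27/4, -81/20, -81/40, …
g: a_k = 3, 3, 15, 27, 87, 195, 543, …
f+g: L₀ = lclm(L_f,L_g), ord ≤ 1+1.
L = (21 + 9·x + 396·x^2 + 288·x^3) + (-1 - 42·x - 159·x^2 + 72·x^3 + 144·x^4)·Dx + (-2 + 13·x + 9·x^2 - 56·x^3 - 48·x^4)·Dx^2  (order 2).
h: a_k = 1, -3, 6, 18, 321/4, 3819/20, 21639/40, …
ICs: h(0) = 1, h′(0) = -3.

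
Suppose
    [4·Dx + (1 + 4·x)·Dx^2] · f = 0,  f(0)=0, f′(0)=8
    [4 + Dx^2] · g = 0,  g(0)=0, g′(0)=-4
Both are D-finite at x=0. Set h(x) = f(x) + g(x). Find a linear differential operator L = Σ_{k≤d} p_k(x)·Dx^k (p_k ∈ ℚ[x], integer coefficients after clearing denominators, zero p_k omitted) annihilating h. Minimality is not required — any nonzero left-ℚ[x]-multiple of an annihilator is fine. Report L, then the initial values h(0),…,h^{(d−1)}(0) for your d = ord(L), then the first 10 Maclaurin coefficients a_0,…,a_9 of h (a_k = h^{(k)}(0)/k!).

L = (400 + 128·x + 256·x^2)·Dx + (36 + 176·x + 192·x^2 + 256·x^3)·Dx^2 + (100 + 32·x + 64·x^2)·Dx^3 + (9 + 44·x + 48·x^2 + 64·x^3)·Dx^4  (order 4).
h: a_k = 0, 4, -16, 136/3, -128, 6136/15, -4096/3, 1474576/315, -16384, 165150712/2835, …
ICs: h(0) = 0, h′(0) = 4, h′′(0) = -32, h′′′(0) = 272.

f: a_k = 0, 8, -16, 128/3, -128, 2048/5, -4096/3, 32768/7, -16384, 524288/9, …
g: a_k = 0, -4, 0, 8/3, 0, -8/15, 0, 16/315, 0, -8/2835, …
f+g: L₀ = lclm(L_f,L_g), ord ≤ 2+2.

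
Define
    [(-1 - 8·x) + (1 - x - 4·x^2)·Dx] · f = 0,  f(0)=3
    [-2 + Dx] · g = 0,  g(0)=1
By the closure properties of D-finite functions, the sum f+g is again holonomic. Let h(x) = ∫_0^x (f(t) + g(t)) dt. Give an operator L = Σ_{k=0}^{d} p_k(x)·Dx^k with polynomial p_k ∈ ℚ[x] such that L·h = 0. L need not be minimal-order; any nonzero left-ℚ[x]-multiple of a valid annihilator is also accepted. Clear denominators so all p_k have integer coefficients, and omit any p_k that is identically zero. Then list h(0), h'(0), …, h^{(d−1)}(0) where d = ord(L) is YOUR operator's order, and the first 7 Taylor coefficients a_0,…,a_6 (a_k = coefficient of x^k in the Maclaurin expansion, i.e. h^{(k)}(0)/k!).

f: a_k = 3, 3, 15, 27, 87, 195, 543, …
g: a_k = 1, 2, 2, 4/3, 2/3, 4/15, 4/45, …
Sum ⇒ L₀ = lclm(L_f,L_g) in ℚ(x)⟨Dx⟩.
Integrate: L := L₀·Dx.
L = (-16 - 20·x - 240·x^2 - 128·x^3)·Dx + (6 + 32·x + 124·x^2 - 32·x^3 - 64·x^4)·Dx^2 + (1 - 11·x - 2·x^2 + 48·x^3 + 32·x^4)·Dx^3  (order 3).
h: a_k = 0, 4, 5/2, 17/3, 85/12, 263/15, 2929/90, …
ICs: h(0) = 0, h′(0) = 4, h′′(0) = 5.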